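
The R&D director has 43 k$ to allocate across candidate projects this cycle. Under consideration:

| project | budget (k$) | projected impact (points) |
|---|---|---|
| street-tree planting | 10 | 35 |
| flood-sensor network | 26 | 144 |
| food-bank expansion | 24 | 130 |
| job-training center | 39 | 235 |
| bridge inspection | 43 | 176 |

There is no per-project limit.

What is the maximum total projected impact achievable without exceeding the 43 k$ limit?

Job-training center uses 39 of the 43 k$ and totals 235.

235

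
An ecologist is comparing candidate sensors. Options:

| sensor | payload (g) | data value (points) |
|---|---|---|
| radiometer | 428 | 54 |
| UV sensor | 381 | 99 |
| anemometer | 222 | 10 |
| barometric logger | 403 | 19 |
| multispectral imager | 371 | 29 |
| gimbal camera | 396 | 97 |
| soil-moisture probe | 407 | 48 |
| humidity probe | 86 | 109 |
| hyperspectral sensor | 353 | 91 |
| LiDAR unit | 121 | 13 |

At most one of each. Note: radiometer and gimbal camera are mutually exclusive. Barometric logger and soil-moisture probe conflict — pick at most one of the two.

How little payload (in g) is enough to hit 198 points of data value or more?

439

Need the lightest bundle worth ≥ 198.
humidity probe + hyperspectral sensor: 200 data value at 439 g.
Below 439 g the best achievable stays under 198.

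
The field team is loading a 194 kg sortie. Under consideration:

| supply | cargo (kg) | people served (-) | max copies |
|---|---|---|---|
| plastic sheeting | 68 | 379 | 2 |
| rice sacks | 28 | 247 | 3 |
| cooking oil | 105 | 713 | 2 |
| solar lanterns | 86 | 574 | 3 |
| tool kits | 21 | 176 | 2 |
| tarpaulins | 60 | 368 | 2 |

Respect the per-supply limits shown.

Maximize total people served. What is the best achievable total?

1491

By people served per kg: rice sacks 8.82, tool kits 8.38, cooking oil 6.79 lead.
The ratio heuristic lands on 3×rice sacks + 2×tool kits + tarpaulins (1461) but leaves 8 kg idle.
The 81 kg tied up in tool kits and tarpaulins is better spent on solar lanterns — total rises to 1491 (191 kg).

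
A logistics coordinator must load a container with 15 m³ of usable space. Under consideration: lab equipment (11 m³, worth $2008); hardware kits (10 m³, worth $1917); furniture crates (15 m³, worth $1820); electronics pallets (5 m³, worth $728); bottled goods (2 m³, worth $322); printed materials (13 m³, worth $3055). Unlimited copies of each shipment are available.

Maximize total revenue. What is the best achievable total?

The ratio ordering already packs tightly: bottled goods + printed materials, 15 m³, 3377.
Every other selection either busts 15 m³ or fails to beat 3377.

3377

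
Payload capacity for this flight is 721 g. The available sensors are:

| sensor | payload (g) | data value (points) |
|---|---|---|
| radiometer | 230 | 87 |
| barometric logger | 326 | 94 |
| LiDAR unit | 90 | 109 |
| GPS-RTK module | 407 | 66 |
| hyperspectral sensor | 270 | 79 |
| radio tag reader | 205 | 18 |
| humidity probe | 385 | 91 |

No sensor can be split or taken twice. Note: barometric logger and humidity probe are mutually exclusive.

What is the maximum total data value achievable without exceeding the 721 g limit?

290

The ratio heuristic lands on radiometer + LiDAR unit + hyperspectral sensor (275) but leaves 131 g idle.
The 270 g tied up in hyperspectral sensor is better spent on barometric logger — total rises to 290 (646 g).
The spare 75 g is too small for any remaining sensor, and no feasible exchange beats 290.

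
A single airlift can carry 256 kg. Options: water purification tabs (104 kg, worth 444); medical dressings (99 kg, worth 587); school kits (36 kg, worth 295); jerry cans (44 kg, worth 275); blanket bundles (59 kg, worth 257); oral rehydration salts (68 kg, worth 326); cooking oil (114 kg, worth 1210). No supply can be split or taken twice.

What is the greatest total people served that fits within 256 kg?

By people served per kg: cooking oil 10.61, school kits 8.19, jerry cans 6.25, medical dressings 5.93 lead.
Filling by ratio: school kits + jerry cans + blanket bundles + cooking oil for 2037, with 3 kg left unused.
The 103 kg tied up in jerry cans and blanket bundles is better spent on medical dressings — total rises to 2092 (249 kg).
Nothing else within 256 kg beats 2092.

2092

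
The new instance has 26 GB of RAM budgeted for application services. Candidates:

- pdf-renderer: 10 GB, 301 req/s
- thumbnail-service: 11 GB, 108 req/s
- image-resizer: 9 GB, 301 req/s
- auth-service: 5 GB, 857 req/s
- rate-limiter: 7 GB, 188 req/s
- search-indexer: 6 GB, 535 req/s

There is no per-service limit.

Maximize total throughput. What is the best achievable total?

4285

Taking 5×auth-service: 25 GB used, 4285 in throughput.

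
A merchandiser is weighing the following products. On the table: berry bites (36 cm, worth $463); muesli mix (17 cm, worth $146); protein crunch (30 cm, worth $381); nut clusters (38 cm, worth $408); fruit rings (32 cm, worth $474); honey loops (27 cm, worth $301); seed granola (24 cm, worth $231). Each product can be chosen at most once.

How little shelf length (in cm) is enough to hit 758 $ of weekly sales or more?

59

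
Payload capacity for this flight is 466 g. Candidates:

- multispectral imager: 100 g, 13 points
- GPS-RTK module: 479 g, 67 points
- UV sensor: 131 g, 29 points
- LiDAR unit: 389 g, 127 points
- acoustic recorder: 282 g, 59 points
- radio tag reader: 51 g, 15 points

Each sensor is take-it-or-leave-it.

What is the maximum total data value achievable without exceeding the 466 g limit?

142

By data value per g: LiDAR unit 0.33, radio tag reader 0.29, UV sensor 0.22, acoustic recorder 0.21 lead.
Taking LiDAR unit + radio tag reader: 440 g used, 142 in data value.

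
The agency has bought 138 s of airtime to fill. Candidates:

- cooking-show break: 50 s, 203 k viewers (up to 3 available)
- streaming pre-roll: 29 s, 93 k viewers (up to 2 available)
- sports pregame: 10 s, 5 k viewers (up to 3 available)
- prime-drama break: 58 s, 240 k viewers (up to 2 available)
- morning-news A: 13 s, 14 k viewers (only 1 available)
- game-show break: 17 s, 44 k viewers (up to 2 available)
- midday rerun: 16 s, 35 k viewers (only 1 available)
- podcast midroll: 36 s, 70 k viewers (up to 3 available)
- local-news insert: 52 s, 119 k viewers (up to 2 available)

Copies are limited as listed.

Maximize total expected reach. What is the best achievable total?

Density check — prime-drama break 4.14, cooking-show break 4.06, streaming pre-roll 3.21 are the best per s.
The ratio heuristic lands on 2×prime-drama break + game-show break (524) but leaves 5 s idle.
The 75 s tied up in prime-drama break and game-show break is better spent on cooking-show break + streaming pre-roll — total rises to 536 (137 s).
Nothing else within 138 s beats 536.

536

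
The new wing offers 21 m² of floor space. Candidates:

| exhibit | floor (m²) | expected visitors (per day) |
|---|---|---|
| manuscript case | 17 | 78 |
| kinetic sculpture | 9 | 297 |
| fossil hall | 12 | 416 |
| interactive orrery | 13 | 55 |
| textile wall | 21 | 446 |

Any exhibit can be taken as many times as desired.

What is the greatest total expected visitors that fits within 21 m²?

Density check — fossil hall 34.67, kinetic sculpture 33.00, textile wall 21.24, manuscript case 4.59 are the best per m².
Taking kinetic sculpture + fossil hall: 21 m² used, 713 in expected visitors.
That's the maximum — no swap from here does better than 713.

713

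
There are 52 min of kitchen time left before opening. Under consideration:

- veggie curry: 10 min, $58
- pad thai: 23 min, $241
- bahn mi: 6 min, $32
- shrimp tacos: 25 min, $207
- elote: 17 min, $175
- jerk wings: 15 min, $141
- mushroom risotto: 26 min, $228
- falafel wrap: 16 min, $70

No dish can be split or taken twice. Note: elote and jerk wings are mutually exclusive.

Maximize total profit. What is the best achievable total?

474

Ranking by ratio (profit/min): pad thai 10.48, elote 10.29, jerk wings 9.40, mushroom risotto 8.77.
Best packing: veggie curry + pad thai + elote — 50 min, 474 total.
Runner-up pad thai + mushroom risotto tops out at 469.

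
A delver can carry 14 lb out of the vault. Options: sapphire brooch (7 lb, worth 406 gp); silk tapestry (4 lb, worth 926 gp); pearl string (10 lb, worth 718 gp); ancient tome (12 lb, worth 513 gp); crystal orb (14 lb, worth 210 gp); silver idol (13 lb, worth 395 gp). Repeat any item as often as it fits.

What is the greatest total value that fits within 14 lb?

2778

By value per lb: silk tapestry 231.50, pearl string 71.80, sapphire brooch 58.00 lead.
The ratio ordering already packs tightly: 3×silk tapestry, 12 lb, 2778.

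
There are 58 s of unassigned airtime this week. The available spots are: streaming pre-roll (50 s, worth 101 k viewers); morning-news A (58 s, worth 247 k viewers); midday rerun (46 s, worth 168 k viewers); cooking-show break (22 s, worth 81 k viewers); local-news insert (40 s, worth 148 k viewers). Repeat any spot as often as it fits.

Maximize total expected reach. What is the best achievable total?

247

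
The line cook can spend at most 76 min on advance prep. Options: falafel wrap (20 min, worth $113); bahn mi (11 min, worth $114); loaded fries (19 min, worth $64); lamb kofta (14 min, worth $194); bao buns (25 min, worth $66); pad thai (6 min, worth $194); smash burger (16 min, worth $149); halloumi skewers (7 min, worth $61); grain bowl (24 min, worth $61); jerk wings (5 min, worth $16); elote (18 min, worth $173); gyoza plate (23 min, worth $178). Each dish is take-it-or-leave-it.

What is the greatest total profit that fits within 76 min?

885

Ranking by ratio (profit/min): pad thai 32.33, lamb kofta 13.86, bahn mi 10.36.
Bahn mi + lamb kofta + pad thai + smash burger + halloumi skewers + elote uses 72 of the 76 min and totals 885.
No other feasible combination exceeds 885.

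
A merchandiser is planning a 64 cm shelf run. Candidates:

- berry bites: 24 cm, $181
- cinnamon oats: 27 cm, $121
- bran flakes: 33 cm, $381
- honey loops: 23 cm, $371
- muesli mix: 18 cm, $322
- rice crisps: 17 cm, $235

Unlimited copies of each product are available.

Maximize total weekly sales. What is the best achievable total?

1064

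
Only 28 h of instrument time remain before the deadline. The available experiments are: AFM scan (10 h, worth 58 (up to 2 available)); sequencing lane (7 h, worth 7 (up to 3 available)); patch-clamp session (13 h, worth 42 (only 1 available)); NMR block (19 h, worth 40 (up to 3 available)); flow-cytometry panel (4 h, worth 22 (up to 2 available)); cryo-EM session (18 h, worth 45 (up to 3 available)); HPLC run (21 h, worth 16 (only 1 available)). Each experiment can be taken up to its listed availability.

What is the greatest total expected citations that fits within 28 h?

160

2×AFM scan + 2×flow-cytometry panel uses 28 of the 28 h and totals 160.
Every other selection either busts 28 h or exceeds an availability limit or fails to beat 160.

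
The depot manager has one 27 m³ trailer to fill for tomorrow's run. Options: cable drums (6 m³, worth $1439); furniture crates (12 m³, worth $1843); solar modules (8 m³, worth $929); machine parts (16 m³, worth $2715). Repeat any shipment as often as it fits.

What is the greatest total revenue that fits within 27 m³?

5756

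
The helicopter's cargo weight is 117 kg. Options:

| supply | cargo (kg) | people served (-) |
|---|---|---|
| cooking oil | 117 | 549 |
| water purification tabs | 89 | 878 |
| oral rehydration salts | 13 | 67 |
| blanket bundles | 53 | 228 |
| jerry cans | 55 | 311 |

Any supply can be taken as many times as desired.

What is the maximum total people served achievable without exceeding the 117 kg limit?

1012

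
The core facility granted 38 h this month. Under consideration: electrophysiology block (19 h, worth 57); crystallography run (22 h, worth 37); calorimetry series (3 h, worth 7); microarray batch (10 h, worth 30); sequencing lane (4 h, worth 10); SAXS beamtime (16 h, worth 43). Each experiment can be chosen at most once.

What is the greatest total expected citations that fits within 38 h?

107

Filling by ratio: electrophysiology block + calorimetry series + microarray batch + sequencing lane for 104, with 2 h left unused.
The 14 h tied up in microarray batch and sequencing lane is better spent on SAXS beamtime — total rises to 107 (38 h).
Runner-up electrophysiology block + calorimetry series + microarray batch + sequencing lane tops out at 104.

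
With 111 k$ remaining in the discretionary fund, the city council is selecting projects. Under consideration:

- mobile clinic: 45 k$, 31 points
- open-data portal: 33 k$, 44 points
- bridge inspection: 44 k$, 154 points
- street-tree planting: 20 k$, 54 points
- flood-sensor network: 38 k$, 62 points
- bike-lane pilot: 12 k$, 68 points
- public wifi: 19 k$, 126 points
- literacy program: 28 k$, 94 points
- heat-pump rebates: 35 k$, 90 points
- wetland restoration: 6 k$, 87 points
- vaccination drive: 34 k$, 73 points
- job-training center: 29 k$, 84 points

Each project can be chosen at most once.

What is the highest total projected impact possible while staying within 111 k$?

By projected impact per k$: wetland restoration 14.50, public wifi 6.63, bike-lane pilot 5.67, bridge inspection 3.50 lead.
Taking bridge inspection + bike-lane pilot + public wifi + literacy program + wetland restoration: 109 k$ used, 529 in projected impact.

529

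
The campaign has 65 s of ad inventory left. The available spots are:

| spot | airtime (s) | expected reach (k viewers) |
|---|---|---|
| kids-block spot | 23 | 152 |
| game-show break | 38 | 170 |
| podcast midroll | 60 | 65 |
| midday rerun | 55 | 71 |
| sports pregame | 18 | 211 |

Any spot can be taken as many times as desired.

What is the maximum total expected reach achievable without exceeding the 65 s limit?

633

Ranking by ratio (expected reach/s): sports pregame 11.72, kids-block spot 6.61, game-show break 4.47.
Taking 3×sports pregame: 54 s used, 633 in expected reach.
That's the maximum — no swap from here does better than 633.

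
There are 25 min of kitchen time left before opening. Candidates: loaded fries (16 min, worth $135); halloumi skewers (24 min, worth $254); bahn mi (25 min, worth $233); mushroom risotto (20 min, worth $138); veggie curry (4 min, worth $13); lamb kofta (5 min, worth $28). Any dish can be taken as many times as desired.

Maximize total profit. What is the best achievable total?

Ranking by ratio (profit/min): halloumi skewers 10.58, bahn mi 9.32, loaded fries 8.44.
Halloumi skewers uses 24 of the 25 min and totals 254.
No other feasible combination exceeds 254.

254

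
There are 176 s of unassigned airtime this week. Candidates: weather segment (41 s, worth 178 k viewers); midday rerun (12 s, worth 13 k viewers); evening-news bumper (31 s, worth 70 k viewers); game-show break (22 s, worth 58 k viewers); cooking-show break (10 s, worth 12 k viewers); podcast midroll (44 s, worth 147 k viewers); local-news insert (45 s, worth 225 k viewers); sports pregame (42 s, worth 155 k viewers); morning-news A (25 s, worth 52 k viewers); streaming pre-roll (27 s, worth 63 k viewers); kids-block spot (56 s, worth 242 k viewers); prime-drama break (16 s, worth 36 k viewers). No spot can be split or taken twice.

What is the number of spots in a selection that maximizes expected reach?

Optimal total is 716.
One optimal bundle: weather segment + midday rerun + game-show break + local-news insert + kids-block spot (176 s).
Every optimal selection uses 5 spots.

5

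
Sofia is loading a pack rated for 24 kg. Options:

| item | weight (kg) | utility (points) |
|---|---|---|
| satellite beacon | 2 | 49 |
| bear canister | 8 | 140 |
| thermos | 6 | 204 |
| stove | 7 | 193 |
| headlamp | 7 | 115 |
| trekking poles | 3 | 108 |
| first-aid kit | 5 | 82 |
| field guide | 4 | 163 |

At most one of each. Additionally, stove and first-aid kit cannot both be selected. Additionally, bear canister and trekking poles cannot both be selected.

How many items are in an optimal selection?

The maximum utility within 24 kg is 717.
For example satellite beacon + thermos + stove + trekking poles + field guide achieves it, using 22 kg.
All optima have 5 items.

5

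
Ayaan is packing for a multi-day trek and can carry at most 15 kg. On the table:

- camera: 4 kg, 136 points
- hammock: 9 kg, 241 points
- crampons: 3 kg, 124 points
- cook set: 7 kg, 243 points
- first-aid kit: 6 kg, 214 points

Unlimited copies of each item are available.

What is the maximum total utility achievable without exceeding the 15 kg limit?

620

The ratio ordering already packs tightly: 5×crampons, 15 kg, 620.
That's the maximum — no swap from here does better than 620.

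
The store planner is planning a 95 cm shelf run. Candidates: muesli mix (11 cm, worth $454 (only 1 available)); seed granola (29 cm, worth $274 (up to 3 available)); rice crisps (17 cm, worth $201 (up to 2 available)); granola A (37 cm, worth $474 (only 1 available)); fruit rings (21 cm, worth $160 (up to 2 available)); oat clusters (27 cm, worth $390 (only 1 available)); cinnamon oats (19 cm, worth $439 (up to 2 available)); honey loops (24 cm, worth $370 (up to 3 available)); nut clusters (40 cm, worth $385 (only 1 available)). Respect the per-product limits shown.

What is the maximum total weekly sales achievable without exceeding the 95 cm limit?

Greedy by ratio would take muesli mix + rice crisps + 2×cinnamon oats + honey loops: 90 cm used, total 1903.
Dropping honey loops frees 24 cm; slotting in oat clusters (27 cm) lifts the total to 1923 at 93 cm.

1923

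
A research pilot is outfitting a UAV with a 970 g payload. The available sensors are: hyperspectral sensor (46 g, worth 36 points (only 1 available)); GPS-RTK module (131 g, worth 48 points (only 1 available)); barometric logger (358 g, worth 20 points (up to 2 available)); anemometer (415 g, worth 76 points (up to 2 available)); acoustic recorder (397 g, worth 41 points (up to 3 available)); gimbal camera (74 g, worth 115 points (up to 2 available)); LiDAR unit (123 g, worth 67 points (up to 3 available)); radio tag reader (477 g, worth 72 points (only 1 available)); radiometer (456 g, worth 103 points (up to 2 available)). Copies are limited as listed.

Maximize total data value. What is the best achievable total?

515

Taking hyperspectral sensor + GPS-RTK module + 2×gimbal camera + 3×LiDAR unit: 694 g used, 515 in data value.
Every other selection either busts 970 g or exceeds an availability limit or fails to beat 515.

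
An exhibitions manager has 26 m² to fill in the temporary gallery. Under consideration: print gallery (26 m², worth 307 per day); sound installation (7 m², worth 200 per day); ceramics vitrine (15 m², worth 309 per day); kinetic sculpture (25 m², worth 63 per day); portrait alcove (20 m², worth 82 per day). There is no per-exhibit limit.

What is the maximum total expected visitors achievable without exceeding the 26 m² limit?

Best packing: 3×sound installation — 21 m², 600 total.
Nothing else within 26 m² beats 600.

600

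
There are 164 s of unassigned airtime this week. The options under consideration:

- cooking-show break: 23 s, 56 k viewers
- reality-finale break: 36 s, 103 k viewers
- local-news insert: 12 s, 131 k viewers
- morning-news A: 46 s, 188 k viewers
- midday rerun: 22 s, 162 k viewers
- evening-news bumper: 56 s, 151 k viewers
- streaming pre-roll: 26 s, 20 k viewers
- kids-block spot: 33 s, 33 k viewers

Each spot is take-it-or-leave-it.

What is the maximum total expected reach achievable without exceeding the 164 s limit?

688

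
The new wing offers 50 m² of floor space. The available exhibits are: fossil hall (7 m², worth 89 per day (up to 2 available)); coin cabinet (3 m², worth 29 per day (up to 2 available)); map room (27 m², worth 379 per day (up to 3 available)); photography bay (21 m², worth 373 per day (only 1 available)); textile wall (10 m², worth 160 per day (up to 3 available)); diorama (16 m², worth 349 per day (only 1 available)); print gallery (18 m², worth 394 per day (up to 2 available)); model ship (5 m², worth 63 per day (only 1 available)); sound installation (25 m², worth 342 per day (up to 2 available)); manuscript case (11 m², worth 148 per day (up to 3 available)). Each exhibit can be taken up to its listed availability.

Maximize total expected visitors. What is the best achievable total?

977

Best packing: coin cabinet + textile wall + 2×print gallery — 49 m², 977 total.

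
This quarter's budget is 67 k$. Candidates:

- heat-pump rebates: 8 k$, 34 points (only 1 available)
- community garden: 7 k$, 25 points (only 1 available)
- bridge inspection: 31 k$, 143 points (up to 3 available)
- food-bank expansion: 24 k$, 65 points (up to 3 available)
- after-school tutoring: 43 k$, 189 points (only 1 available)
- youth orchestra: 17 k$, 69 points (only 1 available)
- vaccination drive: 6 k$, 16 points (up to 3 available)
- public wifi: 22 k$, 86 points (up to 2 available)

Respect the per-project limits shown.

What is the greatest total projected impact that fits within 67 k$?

The ratio ordering already packs tightly: 2×bridge inspection, 62 k$, 286.

286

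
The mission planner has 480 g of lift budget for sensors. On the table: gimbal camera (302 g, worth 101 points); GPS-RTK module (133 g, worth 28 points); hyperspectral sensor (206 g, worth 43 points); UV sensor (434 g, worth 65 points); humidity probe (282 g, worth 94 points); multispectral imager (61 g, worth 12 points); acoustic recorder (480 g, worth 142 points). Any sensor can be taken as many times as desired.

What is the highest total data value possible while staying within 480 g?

142

Density check — gimbal camera 0.33, humidity probe 0.33, acoustic recorder 0.30 are the best per g.
Greedy by ratio would take gimbal camera + GPS-RTK module: 435 g used, total 129.
Dropping gimbal camera and GPS-RTK module frees 435 g; slotting in acoustic recorder (480 g) lifts the total to 142 at 480 g.
Every other selection either busts 480 g or fails to beat 142.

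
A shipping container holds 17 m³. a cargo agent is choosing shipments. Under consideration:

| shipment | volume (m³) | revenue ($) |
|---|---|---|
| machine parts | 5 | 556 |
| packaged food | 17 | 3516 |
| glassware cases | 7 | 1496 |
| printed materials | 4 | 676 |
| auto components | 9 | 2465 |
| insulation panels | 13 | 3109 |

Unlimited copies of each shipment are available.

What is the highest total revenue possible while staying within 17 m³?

3961

Glassware cases + auto components uses 16 of the 17 m³ and totals 3961.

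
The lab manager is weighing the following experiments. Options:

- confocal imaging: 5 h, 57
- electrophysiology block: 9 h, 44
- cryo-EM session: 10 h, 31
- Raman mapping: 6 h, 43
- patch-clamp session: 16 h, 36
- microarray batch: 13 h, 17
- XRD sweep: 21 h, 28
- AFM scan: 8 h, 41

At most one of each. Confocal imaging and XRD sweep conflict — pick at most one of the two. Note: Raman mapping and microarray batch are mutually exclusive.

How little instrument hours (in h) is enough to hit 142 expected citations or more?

Need the lightest bundle worth ≥ 142.
Taking confocal imaging + electrophysiology block + Raman mapping gives 144 (≥ 142) for 20 h.
Any bundle with less than 20 h falls short of 142.

20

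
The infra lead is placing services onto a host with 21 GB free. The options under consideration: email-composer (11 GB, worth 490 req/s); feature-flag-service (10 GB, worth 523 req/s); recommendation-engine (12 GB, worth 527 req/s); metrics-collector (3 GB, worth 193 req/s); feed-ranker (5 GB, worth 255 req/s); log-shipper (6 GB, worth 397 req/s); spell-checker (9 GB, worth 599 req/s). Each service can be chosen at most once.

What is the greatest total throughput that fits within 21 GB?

1251

By throughput per GB: spell-checker 66.56, log-shipper 66.17, metrics-collector 64.33, feature-flag-service 52.30 lead.
Greedy by ratio would take metrics-collector + log-shipper + spell-checker: 18 GB used, total 1189.
The 3 GB tied up in metrics-collector is better spent on feed-ranker — total rises to 1251 (20 GB).
An exhaustive check of the 128 subsets confirms 1251.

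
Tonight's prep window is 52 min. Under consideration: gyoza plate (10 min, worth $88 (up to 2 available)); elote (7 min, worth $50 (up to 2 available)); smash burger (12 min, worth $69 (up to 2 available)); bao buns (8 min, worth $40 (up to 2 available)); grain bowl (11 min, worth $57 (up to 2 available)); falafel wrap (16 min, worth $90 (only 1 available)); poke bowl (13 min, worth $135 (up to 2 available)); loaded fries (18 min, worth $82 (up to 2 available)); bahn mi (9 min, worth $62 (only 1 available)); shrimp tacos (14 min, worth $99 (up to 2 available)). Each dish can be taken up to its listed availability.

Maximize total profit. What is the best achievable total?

470

Density check — poke bowl 10.38, gyoza plate 8.80, elote 7.14 are the best per min.
The ratio heuristic lands on 2×gyoza plate + 2×poke bowl (446) but leaves 6 min idle.
Replace gyoza plate with elote + bahn mi: the trade gains 24 net, giving 470 at 52 min.
Every other selection either busts 52 min or exceeds an availability limit or fails to beat 470.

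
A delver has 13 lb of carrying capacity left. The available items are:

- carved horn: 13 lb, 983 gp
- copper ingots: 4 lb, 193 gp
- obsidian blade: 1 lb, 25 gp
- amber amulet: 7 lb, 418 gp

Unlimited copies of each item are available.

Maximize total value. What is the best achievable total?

983

Density check — carved horn 75.62, amber amulet 59.71, copper ingots 48.25 are the best per lb.
Best packing: carved horn — 13 lb, 983 total.
Nothing else within 13 lb beats 983.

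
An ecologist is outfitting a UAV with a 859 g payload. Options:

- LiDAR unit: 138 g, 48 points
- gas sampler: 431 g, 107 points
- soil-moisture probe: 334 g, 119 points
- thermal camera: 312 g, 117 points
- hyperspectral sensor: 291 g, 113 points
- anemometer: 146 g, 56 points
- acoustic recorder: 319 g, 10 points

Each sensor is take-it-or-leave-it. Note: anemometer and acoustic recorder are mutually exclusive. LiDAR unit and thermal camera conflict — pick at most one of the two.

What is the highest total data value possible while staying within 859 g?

The ratio heuristic lands on thermal camera + hyperspectral sensor + anemometer (286) but leaves 110 g idle.
The 291 g tied up in hyperspectral sensor is better spent on soil-moisture probe — total rises to 292 (792 g).
The closest alternative, soil-moisture probe + hyperspectral sensor + anemometer, reaches only 288.

292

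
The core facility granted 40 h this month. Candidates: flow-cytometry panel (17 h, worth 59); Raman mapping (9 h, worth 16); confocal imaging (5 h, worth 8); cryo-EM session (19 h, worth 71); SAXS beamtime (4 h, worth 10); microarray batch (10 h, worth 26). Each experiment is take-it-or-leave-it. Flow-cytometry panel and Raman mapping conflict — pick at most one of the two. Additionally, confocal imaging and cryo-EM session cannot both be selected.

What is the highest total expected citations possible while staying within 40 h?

140

Taking flow-cytometry panel + cryo-EM session + SAXS beamtime: 40 h used, 140 in expected citations.
Runner-up flow-cytometry panel + cryo-EM session tops out at 130.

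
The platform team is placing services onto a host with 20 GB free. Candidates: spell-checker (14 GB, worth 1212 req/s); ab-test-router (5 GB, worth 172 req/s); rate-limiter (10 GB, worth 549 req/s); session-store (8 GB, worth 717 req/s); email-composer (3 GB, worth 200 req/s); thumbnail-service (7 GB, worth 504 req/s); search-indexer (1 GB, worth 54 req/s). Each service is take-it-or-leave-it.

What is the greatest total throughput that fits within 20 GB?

1475

Taking session-store + email-composer + thumbnail-service + search-indexer: 19 GB used, 1475 in throughput.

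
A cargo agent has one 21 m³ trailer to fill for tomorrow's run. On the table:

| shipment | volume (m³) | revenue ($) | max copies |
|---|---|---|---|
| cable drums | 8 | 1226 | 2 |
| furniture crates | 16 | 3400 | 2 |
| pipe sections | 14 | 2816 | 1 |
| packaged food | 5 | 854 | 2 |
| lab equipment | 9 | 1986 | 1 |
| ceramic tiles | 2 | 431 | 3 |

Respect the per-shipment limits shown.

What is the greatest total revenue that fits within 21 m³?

Taking the top-ratio shipments first gives packaged food + lab equipment + 3×ceramic tiles for 4133 (20 m³).
Replace packaged food and lab equipment and ceramic tiles with furniture crates: the trade gains 129 net, giving 4262 at 20 m³.
Nothing else within 21 m³ beats 4262.

4262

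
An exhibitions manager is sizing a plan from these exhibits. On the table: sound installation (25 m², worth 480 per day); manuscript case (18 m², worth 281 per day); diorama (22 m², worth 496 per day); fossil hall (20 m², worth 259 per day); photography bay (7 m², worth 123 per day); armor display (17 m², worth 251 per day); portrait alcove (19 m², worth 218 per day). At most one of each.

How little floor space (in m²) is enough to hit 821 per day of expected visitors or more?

Minimise m² subject to total expected visitors ≥ 821.
diorama + photography bay + armor display: 870 expected visitors at 46 m².
Below 46 m² the best achievable stays under 821.

46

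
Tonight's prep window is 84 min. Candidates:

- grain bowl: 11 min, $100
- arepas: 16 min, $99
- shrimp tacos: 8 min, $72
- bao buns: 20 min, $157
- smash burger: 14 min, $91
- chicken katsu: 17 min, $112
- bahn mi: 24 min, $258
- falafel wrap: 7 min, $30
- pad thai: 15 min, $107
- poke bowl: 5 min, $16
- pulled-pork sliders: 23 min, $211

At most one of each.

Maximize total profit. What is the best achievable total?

753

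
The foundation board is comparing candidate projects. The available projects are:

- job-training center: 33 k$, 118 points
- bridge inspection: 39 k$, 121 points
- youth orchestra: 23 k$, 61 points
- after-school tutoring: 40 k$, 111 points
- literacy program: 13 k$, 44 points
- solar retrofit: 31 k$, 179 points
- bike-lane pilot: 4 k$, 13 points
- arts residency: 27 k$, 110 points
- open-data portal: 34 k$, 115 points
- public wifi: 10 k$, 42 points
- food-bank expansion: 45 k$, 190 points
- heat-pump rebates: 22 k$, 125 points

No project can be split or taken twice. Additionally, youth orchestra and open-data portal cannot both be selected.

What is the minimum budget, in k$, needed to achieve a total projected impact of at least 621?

135

Need the lightest bundle worth ≥ 621.
Taking job-training center + solar retrofit + bike-lane pilot + food-bank expansion + heat-pump rebates gives 625 (≥ 621) for 135 k$.
Any bundle with less than 135 k$ falls short of 621.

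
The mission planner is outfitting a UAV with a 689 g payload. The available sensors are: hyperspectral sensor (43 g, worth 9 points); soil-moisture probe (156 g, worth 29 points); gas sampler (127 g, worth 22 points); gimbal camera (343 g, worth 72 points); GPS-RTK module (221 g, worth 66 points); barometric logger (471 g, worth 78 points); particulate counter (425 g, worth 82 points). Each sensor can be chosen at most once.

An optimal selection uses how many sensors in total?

3

Optimal total is 157.
One optimal bundle: hyperspectral sensor + GPS-RTK module + particulate counter (689 g).
All optima have 3 sensors.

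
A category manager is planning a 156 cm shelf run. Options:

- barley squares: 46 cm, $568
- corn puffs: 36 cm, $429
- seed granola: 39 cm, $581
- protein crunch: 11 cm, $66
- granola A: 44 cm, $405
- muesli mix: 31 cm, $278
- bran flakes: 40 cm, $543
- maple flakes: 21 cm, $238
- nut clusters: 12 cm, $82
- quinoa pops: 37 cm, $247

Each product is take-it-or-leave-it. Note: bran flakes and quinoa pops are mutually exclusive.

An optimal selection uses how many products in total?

Best achievable weekly sales is 1970.
One optimal bundle: barley squares + seed granola + muesli mix + bran flakes (156 cm).
Any selection reaching 1970 contains exactly 4 products.

4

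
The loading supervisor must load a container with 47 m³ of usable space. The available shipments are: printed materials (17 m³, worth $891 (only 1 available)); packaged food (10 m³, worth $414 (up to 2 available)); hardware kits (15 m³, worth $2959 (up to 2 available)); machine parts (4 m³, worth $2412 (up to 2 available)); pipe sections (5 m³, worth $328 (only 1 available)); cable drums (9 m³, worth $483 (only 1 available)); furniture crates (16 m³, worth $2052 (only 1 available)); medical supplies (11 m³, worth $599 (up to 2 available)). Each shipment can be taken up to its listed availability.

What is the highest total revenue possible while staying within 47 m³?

Greedy by ratio would take 2×hardware kits + 2×machine parts + pipe sections: 43 m³ used, total 11070.
Dropping pipe sections frees 5 m³; slotting in cable drums (9 m³) lifts the total to 11225 at 47 m³.
That's the maximum — no swap from here does better than 11225.

11225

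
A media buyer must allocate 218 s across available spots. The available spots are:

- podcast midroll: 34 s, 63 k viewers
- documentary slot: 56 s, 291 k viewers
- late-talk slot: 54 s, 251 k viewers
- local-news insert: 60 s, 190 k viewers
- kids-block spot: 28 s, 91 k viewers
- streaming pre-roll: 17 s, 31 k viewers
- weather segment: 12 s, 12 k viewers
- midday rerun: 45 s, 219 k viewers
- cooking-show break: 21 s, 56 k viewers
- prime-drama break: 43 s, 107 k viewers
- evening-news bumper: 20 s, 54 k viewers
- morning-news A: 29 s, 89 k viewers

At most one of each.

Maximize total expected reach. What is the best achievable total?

951

Taking the top-ratio spots first gives documentary slot + late-talk slot + kids-block spot + midday rerun + morning-news A for 941 (212 s).
The 57 s tied up in kids-block spot and morning-news A is better spent on local-news insert — total rises to 951 (215 s).
Runner-up documentary slot + late-talk slot + kids-block spot + midday rerun + morning-news A tops out at 941.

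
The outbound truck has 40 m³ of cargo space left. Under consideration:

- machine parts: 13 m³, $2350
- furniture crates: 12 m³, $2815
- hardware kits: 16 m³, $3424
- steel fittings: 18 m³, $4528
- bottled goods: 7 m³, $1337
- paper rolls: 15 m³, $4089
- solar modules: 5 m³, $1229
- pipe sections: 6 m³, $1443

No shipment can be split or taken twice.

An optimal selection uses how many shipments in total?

3

Best achievable revenue is 10060.
One optimal bundle: steel fittings + paper rolls + pipe sections (39 m³).
All optima have 3 shipments.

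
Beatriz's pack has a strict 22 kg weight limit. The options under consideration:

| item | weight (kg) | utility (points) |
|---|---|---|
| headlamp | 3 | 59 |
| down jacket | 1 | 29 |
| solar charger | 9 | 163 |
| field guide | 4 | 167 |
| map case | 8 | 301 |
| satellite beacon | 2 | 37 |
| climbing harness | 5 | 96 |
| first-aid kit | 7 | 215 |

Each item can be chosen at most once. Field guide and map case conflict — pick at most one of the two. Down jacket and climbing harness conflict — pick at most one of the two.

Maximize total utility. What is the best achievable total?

649

Taking map case + satellite beacon + climbing harness + first-aid kit: 22 kg used, 649 in utility.
That's the maximum — no feasible swap from here does better than 649.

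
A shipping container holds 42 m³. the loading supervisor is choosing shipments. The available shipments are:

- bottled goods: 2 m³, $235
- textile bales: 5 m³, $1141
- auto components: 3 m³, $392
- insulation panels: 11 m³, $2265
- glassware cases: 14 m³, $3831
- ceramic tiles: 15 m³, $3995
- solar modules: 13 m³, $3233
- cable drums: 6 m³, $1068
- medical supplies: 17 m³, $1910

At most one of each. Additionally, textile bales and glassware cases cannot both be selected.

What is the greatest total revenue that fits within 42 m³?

11059

Taking glassware cases + ceramic tiles + solar modules: 42 m³ used, 11059 in revenue.
That's the maximum — no feasible swap from here does better than 11059.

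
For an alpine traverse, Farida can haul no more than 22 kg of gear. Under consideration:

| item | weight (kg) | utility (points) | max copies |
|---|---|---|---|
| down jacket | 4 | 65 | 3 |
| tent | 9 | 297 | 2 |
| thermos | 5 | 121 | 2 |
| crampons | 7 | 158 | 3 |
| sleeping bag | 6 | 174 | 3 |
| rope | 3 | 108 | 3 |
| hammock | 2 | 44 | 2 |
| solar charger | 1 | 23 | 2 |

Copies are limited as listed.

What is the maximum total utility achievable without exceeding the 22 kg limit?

725

By utility per kg: rope 36.00, tent 33.00, sleeping bag 29.00, thermos 24.20 lead.
Taking the top-ratio items first gives tent + 3×rope + hammock + 2×solar charger for 711 (22 kg).
Dropping 2×rope and hammock and solar charger frees 9 kg; slotting in tent (9 kg) lifts the total to 725 at 22 kg.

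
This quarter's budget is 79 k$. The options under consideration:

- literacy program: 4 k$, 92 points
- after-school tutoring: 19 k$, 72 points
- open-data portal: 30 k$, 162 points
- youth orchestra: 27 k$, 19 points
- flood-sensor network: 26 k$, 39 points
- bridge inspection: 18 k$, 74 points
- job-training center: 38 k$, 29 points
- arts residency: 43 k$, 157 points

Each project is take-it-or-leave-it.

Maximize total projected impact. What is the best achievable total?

By projected impact per k$: literacy program 23.00, open-data portal 5.40, bridge inspection 4.11, after-school tutoring 3.79 lead.
Filling by ratio: literacy program + after-school tutoring + open-data portal + bridge inspection for 400, with 8 k$ left unused.
Dropping after-school tutoring and bridge inspection frees 37 k$; slotting in arts residency (43 k$) lifts the total to 411 at 77 k$.
Nothing else within 79 k$ beats 411.

411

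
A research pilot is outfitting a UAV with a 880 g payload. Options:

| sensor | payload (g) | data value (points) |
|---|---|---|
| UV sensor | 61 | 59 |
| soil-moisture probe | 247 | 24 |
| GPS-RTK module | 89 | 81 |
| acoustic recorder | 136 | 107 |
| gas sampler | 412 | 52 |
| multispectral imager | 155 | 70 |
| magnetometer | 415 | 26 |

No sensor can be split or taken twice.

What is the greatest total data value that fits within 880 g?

369

UV sensor + GPS-RTK module + acoustic recorder + gas sampler + multispectral imager uses 853 of the 880 g and totals 369.
The closest alternative, UV sensor + GPS-RTK module + acoustic recorder + multispectral imager + magnetometer, reaches only 343.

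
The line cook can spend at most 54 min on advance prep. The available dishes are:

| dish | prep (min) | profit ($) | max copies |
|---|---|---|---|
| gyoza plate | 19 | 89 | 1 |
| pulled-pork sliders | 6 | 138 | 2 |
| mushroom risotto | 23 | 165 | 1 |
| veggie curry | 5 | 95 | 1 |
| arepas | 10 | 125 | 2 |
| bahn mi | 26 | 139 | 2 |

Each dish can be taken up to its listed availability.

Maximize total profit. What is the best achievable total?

A density-first pass picks 2×pulled-pork sliders + veggie curry + 2×arepas — 621 at 37 min.
Dropping arepas frees 10 min; slotting in mushroom risotto (23 min) lifts the total to 661 at 50 min.
No other feasible combination exceeds 661.

661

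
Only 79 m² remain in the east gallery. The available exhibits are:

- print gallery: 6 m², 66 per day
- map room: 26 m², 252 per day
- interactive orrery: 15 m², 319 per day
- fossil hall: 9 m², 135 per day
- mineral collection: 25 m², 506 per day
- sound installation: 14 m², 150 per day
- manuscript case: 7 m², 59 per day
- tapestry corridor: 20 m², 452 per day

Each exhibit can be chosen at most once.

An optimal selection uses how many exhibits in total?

5

The maximum expected visitors within 79 m² is 1478.
print gallery + interactive orrery + fossil hall + mineral collection + tapestry corridor hits 1478 at 75 m².
Any selection reaching 1478 contains exactly 5 exhibits.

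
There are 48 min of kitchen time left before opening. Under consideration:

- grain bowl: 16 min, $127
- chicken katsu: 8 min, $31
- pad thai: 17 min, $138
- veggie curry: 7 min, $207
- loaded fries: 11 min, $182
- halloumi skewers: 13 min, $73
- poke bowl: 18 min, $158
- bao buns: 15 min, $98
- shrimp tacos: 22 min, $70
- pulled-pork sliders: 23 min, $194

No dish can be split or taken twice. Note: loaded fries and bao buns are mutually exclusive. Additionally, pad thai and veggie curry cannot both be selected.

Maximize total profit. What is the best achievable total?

589

Filling by ratio: chicken katsu + veggie curry + loaded fries + poke bowl for 578, with 4 min left unused.
Replace chicken katsu and poke bowl with grain bowl + halloumi skewers: the trade gains 11 net, giving 589 at 47 min.
Next best is veggie curry + loaded fries + pulled-pork sliders at 583 (41 min) — short by 6.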